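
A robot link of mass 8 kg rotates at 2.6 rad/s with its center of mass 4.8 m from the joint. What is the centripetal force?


F = m * omega^2 * r
= 8 * 2.6^2 * 4.8
= 8 * 6.76 * 4.8
= 259.584 N


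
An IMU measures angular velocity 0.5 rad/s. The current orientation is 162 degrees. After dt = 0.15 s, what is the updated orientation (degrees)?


delta_theta = w * dt = 0.5 * 0.15 = 0.075 rad
= 4.2972 deg
theta_new = 162 + 4.2972 = 166.2972 deg


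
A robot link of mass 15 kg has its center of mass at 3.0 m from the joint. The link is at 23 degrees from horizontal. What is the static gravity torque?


tau = m*g*L*cos(angle)
= 15 * 9.81 * 3.0 * cos(23 deg)
= 15 * 9.81 * 3.0 * 0.9205
= 406.3569 Nm


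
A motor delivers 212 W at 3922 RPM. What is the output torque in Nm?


omega = 3922 * 2*pi/60 = 410.7109 rad/s
tau = P / omega = 212 / 410.7109
= 0.5162 Nm


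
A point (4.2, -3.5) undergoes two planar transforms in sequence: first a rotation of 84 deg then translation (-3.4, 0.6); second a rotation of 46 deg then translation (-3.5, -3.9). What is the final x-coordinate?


After transform 1:
x1 = cos(84)*4.2 - sin(84)*-3.5 + -3.4 = 0.5198
y1 = sin(84)*4.2 + cos(84)*-3.5 + 0.6 = 4.4111
After transform 2:
x2 = cos(46)*0.5198 - sin(46)*4.4111 + -3.5
= -6.312


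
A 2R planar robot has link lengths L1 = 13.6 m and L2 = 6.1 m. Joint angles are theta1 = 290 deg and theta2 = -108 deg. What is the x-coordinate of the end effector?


Convert angles to radians: theta1 = 5.0615, theta2 = -1.885
x = L1*cos(theta1) + L2*cos(theta1+theta2)
x = 4.6515 + -6.0963
x = -1.4448


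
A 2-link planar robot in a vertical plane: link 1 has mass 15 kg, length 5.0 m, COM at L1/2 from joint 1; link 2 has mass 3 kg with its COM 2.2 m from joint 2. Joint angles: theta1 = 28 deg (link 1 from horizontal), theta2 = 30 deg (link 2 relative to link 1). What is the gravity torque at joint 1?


Horizontal distance from joint 1 to link-1 COM:
  x_c1 = (L1/2)*cos(t1) = 2.5 * 0.8829 = 2.2074 m
Horizontal distance from joint 1 to link-2 COM:
  x_c2 = L1*cos(t1) + Lc2*cos(t1+t2)
       = 5.0*0.8829 + 2.2*0.5299 = 5.5806 m
tau1 = m1*g*x_c1 + m2*g*x_c2
     = 15*9.81*2.2074 + 3*9.81*5.5806
     = 324.8143 + 164.2359
     = 489.0502 Nm


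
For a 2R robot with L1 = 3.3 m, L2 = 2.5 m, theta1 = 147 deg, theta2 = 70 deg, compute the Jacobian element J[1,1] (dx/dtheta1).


J[1,1] = -L1*sin(t1) - L2*sin(t1+t2)
= -3.3*sin(147) - 2.5*sin(217)
= -0.2928


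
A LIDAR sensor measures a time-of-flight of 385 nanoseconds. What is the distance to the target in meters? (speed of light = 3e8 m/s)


tof = 385 ns = 3.85e-07 s
dist = c * tof / 2
= 3e8 * 3.85e-07 / 2
= 57.75 m


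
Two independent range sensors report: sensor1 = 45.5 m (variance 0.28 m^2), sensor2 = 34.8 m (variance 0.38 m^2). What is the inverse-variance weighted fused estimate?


w1 = (1/var1) / (1/var1 + 1/var2)
   = 3.5714 / (3.5714 + 2.6316) = 0.5758
w2 = 1 - w1 = 0.4242
fused = w1*s1 + w2*s2 = 26.197 + 14.7636
= 40.9606 m


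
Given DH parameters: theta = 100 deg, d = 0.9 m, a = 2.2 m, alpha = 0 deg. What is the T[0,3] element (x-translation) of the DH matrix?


T[0,3] = a * cos(theta)
= 2.2 * cos(100 deg)
= 2.2 * -0.1736
= -0.382


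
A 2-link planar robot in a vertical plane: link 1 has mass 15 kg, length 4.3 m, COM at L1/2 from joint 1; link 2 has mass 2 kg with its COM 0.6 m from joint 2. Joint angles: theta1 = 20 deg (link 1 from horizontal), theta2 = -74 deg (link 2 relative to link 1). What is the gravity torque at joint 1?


Horizontal distance from joint 1 to link-1 COM:
  x_c1 = (L1/2)*cos(t1) = 2.15 * 0.9397 = 2.0203 m
Horizontal distance from joint 1 to link-2 COM:
  x_c2 = L1*cos(t1) + Lc2*cos(t1+t2)
       = 4.3*0.9397 + 0.6*0.5878 = 4.3933 m
tau1 = m1*g*x_c1 + m2*g*x_c2
     = 15*9.81*2.0203 + 2*9.81*4.3933
     = 297.2929 + 86.1975
     = 383.4904 Nm


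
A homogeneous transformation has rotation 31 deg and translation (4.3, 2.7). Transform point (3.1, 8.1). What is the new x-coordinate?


x' = cos(theta)*px - sin(theta)*py + tx
= 0.8572*3.1 - 0.515*8.1 + 4.3
= 2.7854


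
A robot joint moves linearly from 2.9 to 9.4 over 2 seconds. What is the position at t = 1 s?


s = t/T = 1/2 = 0.5
p(t) = p0 + (pf-p0)*s
= 2.9 + (9.4 - 2.9) * 0.5
= 6.15


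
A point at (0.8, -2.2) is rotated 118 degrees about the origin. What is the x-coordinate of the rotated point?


x' = x*cos(theta) - y*sin(theta)
cos(118 deg) = -0.4695, sin(118 deg) = 0.8829
x' = 0.8 * -0.4695 - -2.2 * 0.8829
= -0.3756 - -1.9425
= 1.5669


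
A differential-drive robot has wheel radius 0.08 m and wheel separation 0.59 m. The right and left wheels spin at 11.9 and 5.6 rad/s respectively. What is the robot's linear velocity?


vR = r*wR = 0.08*11.9 = 0.952 m/s
vL = r*wL = 0.08*5.6 = 0.448 m/s
v = (vR+vL)/2 = 0.7 m/s
omega = (vR-vL)/L = 0.8542 rad/s
linear velocity = 0.7 m/s


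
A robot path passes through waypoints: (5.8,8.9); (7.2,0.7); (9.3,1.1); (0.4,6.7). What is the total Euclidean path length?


Segment lengths:
  seg1 = sqrt((1.4)^2 + (-8.2)^2) = 8.3187
  seg2 = sqrt((2.1)^2 + (0.4)^2) = 2.1378
  seg3 = sqrt((-8.9)^2 + (5.6)^2) = 10.5152
Total = 20.9716


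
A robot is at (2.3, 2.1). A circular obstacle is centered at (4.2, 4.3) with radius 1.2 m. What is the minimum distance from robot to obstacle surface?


center_dist = sqrt((2.3-4.2)^2 + (2.1-4.3)^2)
= sqrt(3.61 + 4.84)
= 2.9069
min_dist = center_dist - radius = 2.9069 - 1.2 = 1.7069 m


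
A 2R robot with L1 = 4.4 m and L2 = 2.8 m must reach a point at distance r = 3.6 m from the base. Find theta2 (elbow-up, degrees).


cos(theta2) = (r^2 - L1^2 - L2^2) / (2*L1*L2)
cos(theta2) = (12.96 - 19.36 - 7.84) / 24.64
cos(theta2) = -0.577922
theta2 = 125.3045 degrees


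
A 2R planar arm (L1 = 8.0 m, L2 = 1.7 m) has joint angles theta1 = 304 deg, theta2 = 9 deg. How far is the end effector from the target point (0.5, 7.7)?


End effector via forward kinematics:
x = L1*cos(t1) + L2*cos(t1+t2) = 5.6329
y = L1*sin(t1) + L2*sin(t1+t2) = -7.8756
Distance to target:
d = sqrt((0.5 - 5.6329)^2 + (7.7 - -7.8756)^2)
= sqrt(26.3471 + 242.5994)
= 16.3996 m


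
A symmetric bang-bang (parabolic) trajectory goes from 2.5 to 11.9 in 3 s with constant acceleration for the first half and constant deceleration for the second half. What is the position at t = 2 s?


Symmetric rest-to-rest: each phase covers (pf-p0)/2 in time T/2. 0.5*a*(T/2)^2 = (pf-p0)/2 => a = 4*(pf-p0)/T^2
a = 4*(11.9-2.5)/3^2 = 4.1778
t = 2 is in the deceleration phase (t > T/2).
p = pf - 0.5*a*(T-t)^2 = 11.9 - 0.5*4.1778*1^2
= 9.8111


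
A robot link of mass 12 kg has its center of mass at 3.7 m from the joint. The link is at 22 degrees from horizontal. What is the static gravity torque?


tau = m*g*L*cos(angle)
= 12 * 9.81 * 3.7 * cos(22 deg)
= 12 * 9.81 * 3.7 * 0.9272
= 403.8479 Nm


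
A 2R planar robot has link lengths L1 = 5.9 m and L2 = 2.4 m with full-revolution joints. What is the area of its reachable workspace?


r_max = L1 + L2 = 8.3 m
r_min = |L1 - L2| = 3.5 m
Area = pi*(r_max^2 - r_min^2)
= pi*(68.89 - 12.25)
= pi * 56.64
= 177.9398 m^2


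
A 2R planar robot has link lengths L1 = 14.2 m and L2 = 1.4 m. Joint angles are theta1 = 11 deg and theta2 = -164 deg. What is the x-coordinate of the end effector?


Convert angles to radians: theta1 = 0.192, theta2 = -2.8623
x = L1*cos(theta1) + L2*cos(theta1+theta2)
x = 13.9391 + -1.2474
x = 12.6917


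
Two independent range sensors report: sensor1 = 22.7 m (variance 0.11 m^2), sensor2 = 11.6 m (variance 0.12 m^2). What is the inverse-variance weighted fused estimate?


w1 = (1/var1) / (1/var1 + 1/var2)
   = 9.0909 / (9.0909 + 8.3333) = 0.5217
w2 = 1 - w1 = 0.4783
fused = w1*s1 + w2*s2 = 11.8435 + 5.5478
= 17.3913 m


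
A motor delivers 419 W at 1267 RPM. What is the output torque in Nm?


omega = 1267 * 2*pi/60 = 132.6799 rad/s
tau = P / omega = 419 / 132.6799
= 3.158 Nm


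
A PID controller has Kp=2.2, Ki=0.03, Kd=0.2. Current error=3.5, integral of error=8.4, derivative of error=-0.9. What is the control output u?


u = Kp*e + Ki*int(e) + Kd*de/dt
= 2.2*3.5 + 0.03*8.4 + 0.2*(-0.9)
= 7.7 + 0.252 + -0.18
= 7.772


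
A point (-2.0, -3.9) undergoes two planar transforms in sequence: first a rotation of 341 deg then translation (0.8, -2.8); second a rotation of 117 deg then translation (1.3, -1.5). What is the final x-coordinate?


After transform 1:
x1 = cos(341)*-2.0 - sin(341)*-3.9 + 0.8 = -2.3608
y1 = sin(341)*-2.0 + cos(341)*-3.9 + -2.8 = -5.8364
After transform 2:
x2 = cos(117)*-2.3608 - sin(117)*-5.8364 + 1.3
= 7.572


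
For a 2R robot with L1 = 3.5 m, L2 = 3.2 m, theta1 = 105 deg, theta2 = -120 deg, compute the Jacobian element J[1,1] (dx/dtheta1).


J[1,1] = -L1*sin(t1) - L2*sin(t1+t2)
= -3.5*sin(105) - 3.2*sin(-15)
= -2.5525


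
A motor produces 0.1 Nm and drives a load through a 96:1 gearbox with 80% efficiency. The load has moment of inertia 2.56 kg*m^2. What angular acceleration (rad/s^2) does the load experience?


tau_out = tau_motor * N * eta
= 0.1 * 96 * 0.8 = 7.68 Nm
alpha = tau_out / I = 7.68 / 2.56
= 3.0 rad/s^2


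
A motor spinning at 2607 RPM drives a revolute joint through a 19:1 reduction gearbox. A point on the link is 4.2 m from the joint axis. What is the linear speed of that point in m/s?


omega_motor = 2607 * 2*pi/60 = 273.0044 rad/s
omega_joint = omega_motor / 19 = 14.3687 rad/s
v = omega_joint * r = 14.3687 * 4.2
= 60.3483 m/s


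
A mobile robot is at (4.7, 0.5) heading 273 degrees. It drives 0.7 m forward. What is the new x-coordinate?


x_new = x0 + d*cos(theta)
= 4.7 + 0.7*cos(273)
= 4.7 + 0.0366
= 4.7366


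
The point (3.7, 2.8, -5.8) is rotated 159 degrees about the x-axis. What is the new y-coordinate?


Rotation about x-axis: y' = y*cos(theta) - z*sin(theta)
= 2.8 * -0.9336 - -5.8 * 0.3584
= -0.5355


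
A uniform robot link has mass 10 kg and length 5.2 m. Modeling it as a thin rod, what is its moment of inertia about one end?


I = (1/3) * m * L^2
= (1/3) * 10 * 5.2^2
= 0.333333 * 10 * 27.04
= 90.1333 kg*m^2


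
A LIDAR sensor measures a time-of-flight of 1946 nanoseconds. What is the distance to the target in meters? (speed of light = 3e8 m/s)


tof = 1946 ns = 1.946e-06 s
dist = c * tof / 2
= 3e8 * 1.946e-06 / 2
= 291.9 m


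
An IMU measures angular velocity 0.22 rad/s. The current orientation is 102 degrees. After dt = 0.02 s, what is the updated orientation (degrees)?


delta_theta = w * dt = 0.22 * 0.02 = 0.0044 rad
= 0.2521 deg
theta_new = 102 + 0.2521 = 102.2521 deg


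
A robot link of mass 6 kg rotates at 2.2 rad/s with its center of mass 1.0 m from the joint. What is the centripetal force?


F = m * omega^2 * r
= 6 * 2.2^2 * 1.0
= 6 * 4.84 * 1.0
= 29.04 N


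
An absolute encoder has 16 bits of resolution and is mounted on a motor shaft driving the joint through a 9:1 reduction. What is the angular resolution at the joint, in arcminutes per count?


counts = 2^16 = 65536
effective counts at joint = 65536 * 9 = 589824
resolution = 360*60 / 589824
= 0.0366 arcmin/count


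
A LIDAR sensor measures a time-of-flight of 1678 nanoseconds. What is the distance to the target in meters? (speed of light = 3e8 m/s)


tof = 1678 ns = 1.678e-06 s
dist = c * tof / 2
= 3e8 * 1.678e-06 / 2
= 251.7 m


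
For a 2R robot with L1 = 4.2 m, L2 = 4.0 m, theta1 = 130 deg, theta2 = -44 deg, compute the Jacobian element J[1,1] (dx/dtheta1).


J[1,1] = -L1*sin(t1) - L2*sin(t1+t2)
= -4.2*sin(130) - 4.0*sin(86)
= -7.2076


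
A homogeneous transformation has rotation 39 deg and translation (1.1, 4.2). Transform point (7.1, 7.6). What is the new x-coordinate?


x' = cos(theta)*px - sin(theta)*py + tx
= 0.7771*7.1 - 0.6293*7.6 + 1.1
= 1.8349


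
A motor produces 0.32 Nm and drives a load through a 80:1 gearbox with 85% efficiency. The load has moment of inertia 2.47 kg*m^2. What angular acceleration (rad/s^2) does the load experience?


tau_out = tau_motor * N * eta
= 0.32 * 80 * 0.85 = 21.76 Nm
alpha = tau_out / I = 21.76 / 2.47
= 8.8097 rad/s^2


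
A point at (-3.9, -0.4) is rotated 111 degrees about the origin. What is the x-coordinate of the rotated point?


x' = x*cos(theta) - y*sin(theta)
cos(111 deg) = -0.3584, sin(111 deg) = 0.9336
x' = -3.9 * -0.3584 - -0.4 * 0.9336
= 1.3976 - -0.3734
= 1.7711


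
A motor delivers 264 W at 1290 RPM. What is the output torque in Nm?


omega = 1290 * 2*pi/60 = 135.0885 rad/s
tau = P / omega = 264 / 135.0885
= 1.9543 Nm


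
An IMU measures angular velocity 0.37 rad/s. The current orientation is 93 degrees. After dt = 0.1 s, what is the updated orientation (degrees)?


delta_theta = w * dt = 0.37 * 0.1 = 0.037 rad
= 2.1199 deg
theta_new = 93 + 2.1199 = 95.1199 deg


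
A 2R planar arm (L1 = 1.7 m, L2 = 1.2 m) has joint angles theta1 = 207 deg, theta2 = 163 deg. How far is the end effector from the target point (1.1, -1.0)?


End effector via forward kinematics:
x = L1*cos(t1) + L2*cos(t1+t2) = -0.3329
y = L1*sin(t1) + L2*sin(t1+t2) = -0.5634
Distance to target:
d = sqrt((1.1 - -0.3329)^2 + (-1.0 - -0.5634)^2)
= sqrt(2.0533 + 0.1906)
= 1.498 m


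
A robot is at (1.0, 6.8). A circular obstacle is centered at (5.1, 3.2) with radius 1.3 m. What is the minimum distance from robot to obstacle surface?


center_dist = sqrt((1.0-5.1)^2 + (6.8-3.2)^2)
= sqrt(16.81 + 12.96)
= 5.4562
min_dist = center_dist - radius = 5.4562 - 1.3 = 4.1562 m


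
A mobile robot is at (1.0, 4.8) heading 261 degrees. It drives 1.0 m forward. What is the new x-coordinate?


x_new = x0 + d*cos(theta)
= 1.0 + 1.0*cos(261)
= 1.0 + -0.1564
= 0.8436


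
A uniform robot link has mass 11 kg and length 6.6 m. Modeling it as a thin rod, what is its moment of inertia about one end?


I = (1/3) * m * L^2
= (1/3) * 11 * 6.6^2
= 0.333333 * 11 * 43.56
= 159.72 kg*m^2


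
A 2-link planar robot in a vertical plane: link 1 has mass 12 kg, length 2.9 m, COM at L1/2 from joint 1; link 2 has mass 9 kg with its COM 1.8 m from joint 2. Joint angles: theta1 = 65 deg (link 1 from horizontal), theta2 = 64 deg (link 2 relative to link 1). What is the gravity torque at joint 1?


Horizontal distance from joint 1 to link-1 COM:
  x_c1 = (L1/2)*cos(t1) = 1.45 * 0.4226 = 0.6128 m
Horizontal distance from joint 1 to link-2 COM:
  x_c2 = L1*cos(t1) + Lc2*cos(t1+t2)
       = 2.9*0.4226 + 1.8*-0.6293 = 0.0928 m
tau1 = m1*g*x_c1 + m2*g*x_c2
     = 12*9.81*0.6128 + 9*9.81*0.0928
     = 72.1384 + 8.1947
     = 80.3331 Nm


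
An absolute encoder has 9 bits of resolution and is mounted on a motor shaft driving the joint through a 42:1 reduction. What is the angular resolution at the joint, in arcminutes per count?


counts = 2^9 = 512
effective counts at joint = 512 * 42 = 21504
resolution = 360*60 / 21504
= 1.0045 arcmin/count


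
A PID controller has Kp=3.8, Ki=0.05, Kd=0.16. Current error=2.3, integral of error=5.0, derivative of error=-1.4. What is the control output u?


u = Kp*e + Ki*int(e) + Kd*de/dt
= 3.8*2.3 + 0.05*5.0 + 0.16*(-1.4)
= 8.74 + 0.25 + -0.224
= 8.766


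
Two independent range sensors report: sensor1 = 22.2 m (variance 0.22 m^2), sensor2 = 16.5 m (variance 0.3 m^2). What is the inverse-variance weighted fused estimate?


w1 = (1/var1) / (1/var1 + 1/var2)
   = 4.5455 / (4.5455 + 3.3333) = 0.5769
w2 = 1 - w1 = 0.4231
fused = w1*s1 + w2*s2 = 12.8077 + 6.9808
= 19.7885 m


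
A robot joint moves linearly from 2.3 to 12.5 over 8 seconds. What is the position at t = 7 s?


s = t/T = 7/8 = 0.875
p(t) = p0 + (pf-p0)*s
= 2.3 + (12.5 - 2.3) * 0.875
= 11.225


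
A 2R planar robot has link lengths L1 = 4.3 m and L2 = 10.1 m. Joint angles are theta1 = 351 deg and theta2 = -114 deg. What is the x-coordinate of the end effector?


Convert angles to radians: theta1 = 6.1261, theta2 = -1.9897
x = L1*cos(theta1) + L2*cos(theta1+theta2)
x = 4.2471 + -5.5009
x = -1.2538


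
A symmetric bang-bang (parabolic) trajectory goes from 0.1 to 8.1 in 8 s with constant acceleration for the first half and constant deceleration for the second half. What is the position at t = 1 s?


Symmetric rest-to-rest: each phase covers (pf-p0)/2 in time T/2. 0.5*a*(T/2)^2 = (pf-p0)/2 => a = 4*(pf-p0)/T^2
a = 4*(8.1-0.1)/8^2 = 0.5
t = 1 is in the acceleration phase (t <= T/2).
p = p0 + 0.5*a*t^2 = 0.1 + 0.5*0.5*1^2
= 0.35


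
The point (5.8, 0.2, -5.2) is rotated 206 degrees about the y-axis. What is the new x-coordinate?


Rotation about y-axis: x' = x*cos(theta) + z*sin(theta)
= 5.8 * -0.8988 + -5.2 * -0.4384
= -2.9335


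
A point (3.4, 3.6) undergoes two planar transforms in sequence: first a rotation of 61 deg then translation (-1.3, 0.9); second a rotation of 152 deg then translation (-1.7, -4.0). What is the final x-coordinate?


After transform 1:
x1 = cos(61)*3.4 - sin(61)*3.6 + -1.3 = -2.8003
y1 = sin(61)*3.4 + cos(61)*3.6 + 0.9 = 5.619
After transform 2:
x2 = cos(152)*-2.8003 - sin(152)*5.619 + -1.7
= -1.8655


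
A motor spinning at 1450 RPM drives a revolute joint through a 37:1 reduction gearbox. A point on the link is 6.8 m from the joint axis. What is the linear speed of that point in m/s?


omega_motor = 1450 * 2*pi/60 = 151.8436 rad/s
omega_joint = omega_motor / 37 = 4.1039 rad/s
v = omega_joint * r = 4.1039 * 6.8
= 27.9064 m/s


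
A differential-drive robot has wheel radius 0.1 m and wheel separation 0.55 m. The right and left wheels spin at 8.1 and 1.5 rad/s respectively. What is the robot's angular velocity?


vR = r*wR = 0.1*8.1 = 0.81 m/s
vL = r*wL = 0.1*1.5 = 0.15 m/s
v = (vR+vL)/2 = 0.48 m/s
omega = (vR-vL)/L = 1.2 rad/s
angular velocity = 1.2 rad/s


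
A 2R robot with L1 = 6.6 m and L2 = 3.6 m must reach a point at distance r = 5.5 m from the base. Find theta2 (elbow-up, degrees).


cos(theta2) = (r^2 - L1^2 - L2^2) / (2*L1*L2)
cos(theta2) = (30.25 - 43.56 - 12.96) / 47.52
cos(theta2) = -0.55282
theta2 = 123.5607 degrees


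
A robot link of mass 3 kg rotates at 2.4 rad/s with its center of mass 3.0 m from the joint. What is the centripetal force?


F = m * omega^2 * r
= 3 * 2.4^2 * 3.0
= 3 * 5.76 * 3.0
= 51.84 N


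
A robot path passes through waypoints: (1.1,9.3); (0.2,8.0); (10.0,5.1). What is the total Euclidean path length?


Segment lengths:
  seg1 = sqrt((-0.9)^2 + (-1.3)^2) = 1.5811
  seg2 = sqrt((9.8)^2 + (-2.9)^2) = 10.2201
Total = 11.8012


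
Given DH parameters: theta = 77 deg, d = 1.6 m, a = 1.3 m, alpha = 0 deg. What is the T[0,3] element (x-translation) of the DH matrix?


T[0,3] = a * cos(theta)
= 1.3 * cos(77 deg)
= 1.3 * 0.225
= 0.2924


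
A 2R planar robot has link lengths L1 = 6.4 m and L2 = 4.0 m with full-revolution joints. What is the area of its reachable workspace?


r_max = L1 + L2 = 10.4 m
r_min = |L1 - L2| = 2.4 m
Area = pi*(r_max^2 - r_min^2)
= pi*(108.16 - 5.76)
= pi * 102.4
= 321.6991 m^2


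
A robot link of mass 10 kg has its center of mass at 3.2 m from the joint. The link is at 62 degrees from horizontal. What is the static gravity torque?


tau = m*g*L*cos(angle)
= 10 * 9.81 * 3.2 * cos(62 deg)
= 10 * 9.81 * 3.2 * 0.4695
= 147.3765 Nm


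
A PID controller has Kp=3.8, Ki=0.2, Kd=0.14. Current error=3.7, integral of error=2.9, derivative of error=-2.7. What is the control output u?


u = Kp*e + Ki*int(e) + Kd*de/dt
= 3.8*3.7 + 0.2*2.9 + 0.14*(-2.7)
= 14.06 + 0.58 + -0.378
= 14.262


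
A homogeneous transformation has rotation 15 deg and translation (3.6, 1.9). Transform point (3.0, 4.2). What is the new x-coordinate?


x' = cos(theta)*px - sin(theta)*py + tx
= 0.9659*3.0 - 0.2588*4.2 + 3.6
= 5.4107


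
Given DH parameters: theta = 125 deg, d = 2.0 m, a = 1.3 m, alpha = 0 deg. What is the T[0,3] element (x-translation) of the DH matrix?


T[0,3] = a * cos(theta)
= 1.3 * cos(125 deg)
= 1.3 * -0.5736
= -0.7456


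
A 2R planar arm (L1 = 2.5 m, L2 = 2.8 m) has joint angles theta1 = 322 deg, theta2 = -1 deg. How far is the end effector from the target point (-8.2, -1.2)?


End effector via forward kinematics:
x = L1*cos(t1) + L2*cos(t1+t2) = 4.146
y = L1*sin(t1) + L2*sin(t1+t2) = -3.3013
Distance to target:
d = sqrt((-8.2 - 4.146)^2 + (-1.2 - -3.3013)^2)
= sqrt(152.4246 + 4.4153)
= 12.5236 m


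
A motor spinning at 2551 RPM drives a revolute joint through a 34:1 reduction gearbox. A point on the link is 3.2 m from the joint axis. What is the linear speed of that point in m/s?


omega_motor = 2551 * 2*pi/60 = 267.1401 rad/s
omega_joint = omega_motor / 34 = 7.8571 rad/s
v = omega_joint * r = 7.8571 * 3.2
= 25.1426 m/s


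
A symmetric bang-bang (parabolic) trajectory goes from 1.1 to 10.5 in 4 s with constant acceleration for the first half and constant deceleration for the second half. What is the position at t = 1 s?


Symmetric rest-to-rest: each phase covers (pf-p0)/2 in time T/2. 0.5*a*(T/2)^2 = (pf-p0)/2 => a = 4*(pf-p0)/T^2
a = 4*(10.5-1.1)/4^2 = 2.35
t = 1 is in the acceleration phase (t <= T/2).
p = p0 + 0.5*a*t^2 = 1.1 + 0.5*2.35*1^2
= 2.275


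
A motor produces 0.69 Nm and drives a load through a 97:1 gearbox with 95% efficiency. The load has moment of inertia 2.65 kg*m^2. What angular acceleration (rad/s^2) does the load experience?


tau_out = tau_motor * N * eta
= 0.69 * 97 * 0.95 = 63.5835 Nm
alpha = tau_out / I = 63.5835 / 2.65
= 23.9938 rad/s^2


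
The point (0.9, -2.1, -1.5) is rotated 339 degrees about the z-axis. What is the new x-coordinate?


Rotation about z-axis: x' = x*cos(theta) - y*sin(theta)
= 0.9 * 0.9336 - -2.1 * -0.3584
= 0.0876


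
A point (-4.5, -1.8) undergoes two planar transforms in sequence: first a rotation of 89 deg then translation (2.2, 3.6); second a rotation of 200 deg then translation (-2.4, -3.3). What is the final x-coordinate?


After transform 1:
x1 = cos(89)*-4.5 - sin(89)*-1.8 + 2.2 = 3.9212
y1 = sin(89)*-4.5 + cos(89)*-1.8 + 3.6 = -0.9307
After transform 2:
x2 = cos(200)*3.9212 - sin(200)*-0.9307 + -2.4
= -6.403


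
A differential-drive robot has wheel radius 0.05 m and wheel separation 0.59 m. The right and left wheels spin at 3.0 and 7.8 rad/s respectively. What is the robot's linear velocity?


vR = r*wR = 0.05*3.0 = 0.15 m/s
vL = r*wL = 0.05*7.8 = 0.39 m/s
v = (vR+vL)/2 = 0.27 m/s
omega = (vR-vL)/L = -0.4068 rad/s
linear velocity = 0.27 m/s


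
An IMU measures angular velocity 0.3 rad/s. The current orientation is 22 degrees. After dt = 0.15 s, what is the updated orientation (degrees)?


delta_theta = w * dt = 0.3 * 0.15 = 0.045 rad
= 2.5783 deg
theta_new = 22 + 2.5783 = 24.5783 deg


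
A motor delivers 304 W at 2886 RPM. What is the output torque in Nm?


omega = 2886 * 2*pi/60 = 302.2212 rad/s
tau = P / omega = 304 / 302.2212
= 1.0059 Nm


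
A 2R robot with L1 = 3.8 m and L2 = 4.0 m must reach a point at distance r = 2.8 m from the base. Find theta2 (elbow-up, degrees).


cos(theta2) = (r^2 - L1^2 - L2^2) / (2*L1*L2)
cos(theta2) = (7.84 - 14.44 - 16.0) / 30.4
cos(theta2) = -0.743421
theta2 = 138.0237 degrees


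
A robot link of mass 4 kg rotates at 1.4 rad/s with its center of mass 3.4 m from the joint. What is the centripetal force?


F = m * omega^2 * r
= 4 * 1.4^2 * 3.4
= 4 * 1.96 * 3.4
= 26.656 N


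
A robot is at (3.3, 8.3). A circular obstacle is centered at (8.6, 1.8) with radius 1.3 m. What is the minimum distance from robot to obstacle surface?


center_dist = sqrt((3.3-8.6)^2 + (8.3-1.8)^2)
= sqrt(28.09 + 42.25)
= 8.3869
min_dist = center_dist - radius = 8.3869 - 1.3 = 7.0869 m


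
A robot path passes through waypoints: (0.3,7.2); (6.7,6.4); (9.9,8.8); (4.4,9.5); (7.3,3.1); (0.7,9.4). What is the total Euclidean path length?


Segment lengths:
  seg1 = sqrt((6.4)^2 + (-0.8)^2) = 6.4498
  seg2 = sqrt((3.2)^2 + (2.4)^2) = 4.0
  seg3 = sqrt((-5.5)^2 + (0.7)^2) = 5.5444
  seg4 = sqrt((2.9)^2 + (-6.4)^2) = 7.0264
  seg5 = sqrt((-6.6)^2 + (6.3)^2) = 9.1241
Total = 32.1447


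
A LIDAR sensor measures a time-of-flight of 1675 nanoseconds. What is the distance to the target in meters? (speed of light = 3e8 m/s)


tof = 1675 ns = 1.675e-06 s
dist = c * tof / 2
= 3e8 * 1.675e-06 / 2
= 251.25 m


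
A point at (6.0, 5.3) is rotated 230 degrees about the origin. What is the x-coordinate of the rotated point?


x' = x*cos(theta) - y*sin(theta)
cos(230 deg) = -0.6428, sin(230 deg) = -0.766
x' = 6.0 * -0.6428 - 5.3 * -0.766
= -3.8567 - -4.06
= 0.2033


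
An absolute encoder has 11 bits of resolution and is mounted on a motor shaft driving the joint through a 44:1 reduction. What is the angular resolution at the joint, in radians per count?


counts = 2^11 = 2048
effective counts at joint = 2048 * 44 = 90112
resolution = 2*pi / 90112
= 6.9726e-05 rad/count


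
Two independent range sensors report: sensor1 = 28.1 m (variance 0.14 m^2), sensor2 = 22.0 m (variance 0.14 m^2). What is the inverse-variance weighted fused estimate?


w1 = (1/var1) / (1/var1 + 1/var2)
   = 7.1429 / (7.1429 + 7.1429) = 0.5
w2 = 1 - w1 = 0.5
fused = w1*s1 + w2*s2 = 14.05 + 11.0
= 25.05 m


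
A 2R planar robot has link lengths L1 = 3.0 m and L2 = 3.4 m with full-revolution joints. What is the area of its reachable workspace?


r_max = L1 + L2 = 6.4 m
r_min = |L1 - L2| = 0.4 m
Area = pi*(r_max^2 - r_min^2)
= pi*(40.96 - 0.16)
= pi * 40.8
= 128.177 m^2


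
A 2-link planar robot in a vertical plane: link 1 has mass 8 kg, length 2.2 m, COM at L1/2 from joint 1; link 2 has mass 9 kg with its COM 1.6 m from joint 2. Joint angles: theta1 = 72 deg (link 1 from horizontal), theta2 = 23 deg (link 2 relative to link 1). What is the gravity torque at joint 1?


Horizontal distance from joint 1 to link-1 COM:
  x_c1 = (L1/2)*cos(t1) = 1.1 * 0.309 = 0.3399 m
Horizontal distance from joint 1 to link-2 COM:
  x_c2 = L1*cos(t1) + Lc2*cos(t1+t2)
       = 2.2*0.309 + 1.6*-0.0872 = 0.5404 m
tau1 = m1*g*x_c1 + m2*g*x_c2
     = 8*9.81*0.3399 + 9*9.81*0.5404
     = 26.6768 + 47.7109
     = 74.3877 Nm


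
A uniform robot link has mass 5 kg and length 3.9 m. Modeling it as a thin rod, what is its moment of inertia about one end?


I = (1/3) * m * L^2
= (1/3) * 5 * 3.9^2
= 0.333333 * 5 * 15.21
= 25.35 kg*m^2


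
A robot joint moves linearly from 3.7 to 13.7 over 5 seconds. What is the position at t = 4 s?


s = t/T = 4/5 = 0.8
p(t) = p0 + (pf-p0)*s
= 3.7 + (13.7 - 3.7) * 0.8
= 11.7


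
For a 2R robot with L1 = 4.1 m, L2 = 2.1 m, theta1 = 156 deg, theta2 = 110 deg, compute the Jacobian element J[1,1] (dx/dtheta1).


J[1,1] = -L1*sin(t1) - L2*sin(t1+t2)
= -4.1*sin(156) - 2.1*sin(266)
= 0.4273


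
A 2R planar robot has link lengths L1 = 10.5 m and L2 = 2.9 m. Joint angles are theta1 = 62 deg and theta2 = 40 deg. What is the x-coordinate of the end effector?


Convert angles to radians: theta1 = 1.0821, theta2 = 0.6981
x = L1*cos(theta1) + L2*cos(theta1+theta2)
x = 4.9295 + -0.6029
x = 4.3265


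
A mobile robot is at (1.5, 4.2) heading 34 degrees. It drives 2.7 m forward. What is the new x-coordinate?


x_new = x0 + d*cos(theta)
= 1.5 + 2.7*cos(34)
= 1.5 + 2.2384
= 3.7384


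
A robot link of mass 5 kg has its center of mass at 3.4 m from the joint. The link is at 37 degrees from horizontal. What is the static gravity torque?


tau = m*g*L*cos(angle)
= 5 * 9.81 * 3.4 * cos(37 deg)
= 5 * 9.81 * 3.4 * 0.7986
= 133.1884 Nm


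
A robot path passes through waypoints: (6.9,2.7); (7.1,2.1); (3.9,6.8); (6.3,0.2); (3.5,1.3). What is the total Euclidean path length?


Segment lengths:
  seg1 = sqrt((0.2)^2 + (-0.6)^2) = 0.6325
  seg2 = sqrt((-3.2)^2 + (4.7)^2) = 5.6859
  seg3 = sqrt((2.4)^2 + (-6.6)^2) = 7.0228
  seg4 = sqrt((-2.8)^2 + (1.1)^2) = 3.0083
Total = 16.3495


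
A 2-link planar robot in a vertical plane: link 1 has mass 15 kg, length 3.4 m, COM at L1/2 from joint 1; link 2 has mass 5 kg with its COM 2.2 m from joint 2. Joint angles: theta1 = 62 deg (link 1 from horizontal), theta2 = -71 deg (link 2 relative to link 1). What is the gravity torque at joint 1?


Horizontal distance from joint 1 to link-1 COM:
  x_c1 = (L1/2)*cos(t1) = 1.7 * 0.4695 = 0.7981 m
Horizontal distance from joint 1 to link-2 COM:
  x_c2 = L1*cos(t1) + Lc2*cos(t1+t2)
       = 3.4*0.4695 + 2.2*0.9877 = 3.7691 m
tau1 = m1*g*x_c1 + m2*g*x_c2
     = 15*9.81*0.7981 + 5*9.81*3.7691
     = 117.4407 + 184.8752
     = 302.3159 Nm


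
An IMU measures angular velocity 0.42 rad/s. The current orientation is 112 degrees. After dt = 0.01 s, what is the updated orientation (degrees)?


delta_theta = w * dt = 0.42 * 0.01 = 0.0042 rad
= 0.2406 deg
theta_new = 112 + 0.2406 = 112.2406 deg


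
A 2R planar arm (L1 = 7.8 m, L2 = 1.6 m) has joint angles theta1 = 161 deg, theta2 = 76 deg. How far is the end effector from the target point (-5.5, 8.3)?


End effector via forward kinematics:
x = L1*cos(t1) + L2*cos(t1+t2) = -8.2465
y = L1*sin(t1) + L2*sin(t1+t2) = 1.1976
Distance to target:
d = sqrt((-5.5 - -8.2465)^2 + (8.3 - 1.1976)^2)
= sqrt(7.5431 + 50.4447)
= 7.615 m


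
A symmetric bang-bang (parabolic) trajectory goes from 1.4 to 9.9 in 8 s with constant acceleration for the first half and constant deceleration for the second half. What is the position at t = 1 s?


Symmetric rest-to-rest: each phase covers (pf-p0)/2 in time T/2. 0.5*a*(T/2)^2 = (pf-p0)/2 => a = 4*(pf-p0)/T^2
a = 4*(9.9-1.4)/8^2 = 0.5312
t = 1 is in the acceleration phase (t <= T/2).
p = p0 + 0.5*a*t^2 = 1.4 + 0.5*0.5312*1^2
= 1.6656


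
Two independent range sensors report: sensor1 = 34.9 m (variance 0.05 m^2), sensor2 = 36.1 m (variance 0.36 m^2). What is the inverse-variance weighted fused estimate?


w1 = (1/var1) / (1/var1 + 1/var2)
   = 20.0 / (20.0 + 2.7778) = 0.878
w2 = 1 - w1 = 0.122
fused = w1*s1 + w2*s2 = 30.6439 + 4.4024
= 35.0463 m


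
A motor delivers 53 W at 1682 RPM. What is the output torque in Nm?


omega = 1682 * 2*pi/60 = 176.1386 rad/s
tau = P / omega = 53 / 176.1386
= 0.3009 Nm


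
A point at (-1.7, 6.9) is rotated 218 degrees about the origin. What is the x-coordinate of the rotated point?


x' = x*cos(theta) - y*sin(theta)
cos(218 deg) = -0.788, sin(218 deg) = -0.6157
x' = -1.7 * -0.788 - 6.9 * -0.6157
= 1.3396 - -4.2481
= 5.5877


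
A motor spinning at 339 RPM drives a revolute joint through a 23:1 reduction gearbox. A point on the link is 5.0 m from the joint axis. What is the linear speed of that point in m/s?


omega_motor = 339 * 2*pi/60 = 35.5 rad/s
omega_joint = omega_motor / 23 = 1.5435 rad/s
v = omega_joint * r = 1.5435 * 5.0
= 7.7174 m/s


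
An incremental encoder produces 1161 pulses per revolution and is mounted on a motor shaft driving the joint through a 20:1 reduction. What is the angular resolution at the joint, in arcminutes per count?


counts per rev = 1161
effective counts at joint = 1161 * 20 = 23220
resolution = 360*60 / 23220
= 0.9302 arcmin/count


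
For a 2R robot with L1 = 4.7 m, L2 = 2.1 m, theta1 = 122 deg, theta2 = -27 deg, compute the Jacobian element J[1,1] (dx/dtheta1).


J[1,1] = -L1*sin(t1) - L2*sin(t1+t2)
= -4.7*sin(122) - 2.1*sin(95)
= -6.0778


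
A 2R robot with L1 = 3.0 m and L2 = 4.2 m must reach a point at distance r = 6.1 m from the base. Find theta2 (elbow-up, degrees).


cos(theta2) = (r^2 - L1^2 - L2^2) / (2*L1*L2)
cos(theta2) = (37.21 - 9.0 - 17.64) / 25.2
cos(theta2) = 0.419444
theta2 = 65.2005 degrees


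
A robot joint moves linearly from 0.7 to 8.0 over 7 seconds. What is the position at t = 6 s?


s = t/T = 6/7 = 0.8571
p(t) = p0 + (pf-p0)*s
= 0.7 + (8.0 - 0.7) * 0.8571
= 6.9571


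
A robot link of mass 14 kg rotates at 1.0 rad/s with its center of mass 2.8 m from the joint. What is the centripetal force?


F = m * omega^2 * r
= 14 * 1.0^2 * 2.8
= 14 * 1.0 * 2.8
= 39.2 N


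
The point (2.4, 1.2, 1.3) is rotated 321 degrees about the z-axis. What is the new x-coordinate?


Rotation about z-axis: x' = x*cos(theta) - y*sin(theta)
= 2.4 * 0.7771 - 1.2 * -0.6293
= 2.6203


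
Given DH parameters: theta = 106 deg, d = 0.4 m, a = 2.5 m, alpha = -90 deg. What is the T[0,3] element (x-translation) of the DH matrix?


T[0,3] = a * cos(theta)
= 2.5 * cos(106 deg)
= 2.5 * -0.2756
= -0.6891


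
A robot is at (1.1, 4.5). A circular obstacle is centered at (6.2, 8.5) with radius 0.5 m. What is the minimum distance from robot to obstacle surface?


center_dist = sqrt((1.1-6.2)^2 + (4.5-8.5)^2)
= sqrt(26.01 + 16.0)
= 6.4815
min_dist = center_dist - radius = 6.4815 - 0.5 = 5.9815 m


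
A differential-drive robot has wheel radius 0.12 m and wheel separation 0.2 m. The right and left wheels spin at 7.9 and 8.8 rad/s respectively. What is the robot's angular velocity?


vR = r*wR = 0.12*7.9 = 0.948 m/s
vL = r*wL = 0.12*8.8 = 1.056 m/s
v = (vR+vL)/2 = 1.002 m/s
omega = (vR-vL)/L = -0.54 rad/s
angular velocity = -0.54 rad/s


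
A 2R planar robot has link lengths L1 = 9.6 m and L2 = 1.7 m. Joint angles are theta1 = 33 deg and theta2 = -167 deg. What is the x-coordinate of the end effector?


Convert angles to radians: theta1 = 0.576, theta2 = -2.9147
x = L1*cos(theta1) + L2*cos(theta1+theta2)
x = 8.0512 + -1.1809
x = 6.8703


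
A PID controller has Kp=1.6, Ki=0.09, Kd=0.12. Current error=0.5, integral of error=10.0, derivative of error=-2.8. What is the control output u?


u = Kp*e + Ki*int(e) + Kd*de/dt
= 1.6*0.5 + 0.09*10.0 + 0.12*(-2.8)
= 0.8 + 0.9 + -0.336
= 1.364


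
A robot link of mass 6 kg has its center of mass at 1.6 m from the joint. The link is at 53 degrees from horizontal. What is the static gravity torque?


tau = m*g*L*cos(angle)
= 6 * 9.81 * 1.6 * cos(53 deg)
= 6 * 9.81 * 1.6 * 0.6018
= 56.6765 Nm


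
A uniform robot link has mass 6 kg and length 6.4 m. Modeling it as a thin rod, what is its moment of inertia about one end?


I = (1/3) * m * L^2
= (1/3) * 6 * 6.4^2
= 0.333333 * 6 * 40.96
= 81.92 kg*m^2


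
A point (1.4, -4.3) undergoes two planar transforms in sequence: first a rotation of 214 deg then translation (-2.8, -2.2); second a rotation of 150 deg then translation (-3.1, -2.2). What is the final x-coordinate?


After transform 1:
x1 = cos(214)*1.4 - sin(214)*-4.3 + -2.8 = -6.3652
y1 = sin(214)*1.4 + cos(214)*-4.3 + -2.2 = 0.582
After transform 2:
x2 = cos(150)*-6.3652 - sin(150)*0.582 + -3.1
= 2.1214


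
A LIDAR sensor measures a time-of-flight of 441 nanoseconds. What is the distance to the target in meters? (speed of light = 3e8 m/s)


tof = 441 ns = 4.41e-07 s
dist = c * tof / 2
= 3e8 * 4.41e-07 / 2
= 66.15 m


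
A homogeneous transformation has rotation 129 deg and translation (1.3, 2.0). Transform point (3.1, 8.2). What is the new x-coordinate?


x' = cos(theta)*px - sin(theta)*py + tx
= -0.6293*3.1 - 0.7771*8.2 + 1.3
= -7.0235


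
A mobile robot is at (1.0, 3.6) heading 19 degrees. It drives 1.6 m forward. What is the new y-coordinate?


y_new = y0 + d*sin(theta)
= 3.6 + 1.6*sin(19)
= 3.6 + 0.5209
= 4.1209


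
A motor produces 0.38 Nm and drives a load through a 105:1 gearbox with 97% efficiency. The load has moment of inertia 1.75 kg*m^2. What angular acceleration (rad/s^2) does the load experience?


tau_out = tau_motor * N * eta
= 0.38 * 105 * 0.97 = 38.703 Nm
alpha = tau_out / I = 38.703 / 1.75
= 22.116 rad/s^2


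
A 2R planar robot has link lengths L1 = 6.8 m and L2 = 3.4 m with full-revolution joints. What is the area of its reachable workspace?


r_max = L1 + L2 = 10.2 m
r_min = |L1 - L2| = 3.4 m
Area = pi*(r_max^2 - r_min^2)
= pi*(104.04 - 11.56)
= pi * 92.48
= 290.5345 m^2


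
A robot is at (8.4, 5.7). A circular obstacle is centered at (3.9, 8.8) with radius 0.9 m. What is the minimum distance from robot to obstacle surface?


center_dist = sqrt((8.4-3.9)^2 + (5.7-8.8)^2)
= sqrt(20.25 + 9.61)
= 5.4644
min_dist = center_dist - radius = 5.4644 - 0.9 = 4.5644 m


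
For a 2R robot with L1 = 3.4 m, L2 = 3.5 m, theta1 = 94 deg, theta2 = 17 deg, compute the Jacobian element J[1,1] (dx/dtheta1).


J[1,1] = -L1*sin(t1) - L2*sin(t1+t2)
= -3.4*sin(94) - 3.5*sin(111)
= -6.6592


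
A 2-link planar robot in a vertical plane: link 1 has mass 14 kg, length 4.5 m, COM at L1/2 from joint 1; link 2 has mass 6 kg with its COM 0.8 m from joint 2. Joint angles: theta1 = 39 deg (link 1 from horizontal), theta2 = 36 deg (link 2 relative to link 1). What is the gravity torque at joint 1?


Horizontal distance from joint 1 to link-1 COM:
  x_c1 = (L1/2)*cos(t1) = 2.25 * 0.7771 = 1.7486 m
Horizontal distance from joint 1 to link-2 COM:
  x_c2 = L1*cos(t1) + Lc2*cos(t1+t2)
       = 4.5*0.7771 + 0.8*0.2588 = 3.7042 m
tau1 = m1*g*x_c1 + m2*g*x_c2
     = 14*9.81*1.7486 + 6*9.81*3.7042
     = 240.1498 + 218.0299
     = 458.1797 Nm


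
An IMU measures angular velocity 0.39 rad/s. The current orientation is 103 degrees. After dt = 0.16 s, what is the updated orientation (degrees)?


delta_theta = w * dt = 0.39 * 0.16 = 0.0624 rad
= 3.5753 deg
theta_new = 103 + 3.5753 = 106.5753 deg


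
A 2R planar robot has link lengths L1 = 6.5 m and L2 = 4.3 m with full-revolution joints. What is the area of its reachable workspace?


r_max = L1 + L2 = 10.8 m
r_min = |L1 - L2| = 2.2 m
Area = pi*(r_max^2 - r_min^2)
= pi*(116.64 - 4.84)
= pi * 111.8
= 351.2301 m^2


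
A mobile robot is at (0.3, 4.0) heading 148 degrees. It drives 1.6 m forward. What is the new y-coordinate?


y_new = y0 + d*sin(theta)
= 4.0 + 1.6*sin(148)
= 4.0 + 0.8479
= 4.8479


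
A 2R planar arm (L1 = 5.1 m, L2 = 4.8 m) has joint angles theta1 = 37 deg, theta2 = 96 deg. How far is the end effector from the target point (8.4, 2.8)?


End effector via forward kinematics:
x = L1*cos(t1) + L2*cos(t1+t2) = 0.7994
y = L1*sin(t1) + L2*sin(t1+t2) = 6.5798
Distance to target:
d = sqrt((8.4 - 0.7994)^2 + (2.8 - 6.5798)^2)
= sqrt(57.7684 + 14.2865)
= 8.4885 m


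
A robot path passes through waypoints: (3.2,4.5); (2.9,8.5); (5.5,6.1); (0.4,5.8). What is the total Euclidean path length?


Segment lengths:
  seg1 = sqrt((-0.3)^2 + (4.0)^2) = 4.0112
  seg2 = sqrt((2.6)^2 + (-2.4)^2) = 3.5384
  seg3 = sqrt((-5.1)^2 + (-0.3)^2) = 5.1088
Total = 12.6584


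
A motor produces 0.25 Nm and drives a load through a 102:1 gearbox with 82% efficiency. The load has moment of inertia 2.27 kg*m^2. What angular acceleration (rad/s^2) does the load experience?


tau_out = tau_motor * N * eta
= 0.25 * 102 * 0.82 = 20.91 Nm
alpha = tau_out / I = 20.91 / 2.27
= 9.2115 rad/s^2


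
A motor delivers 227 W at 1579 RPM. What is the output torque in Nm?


omega = 1579 * 2*pi/60 = 165.3525 rad/s
tau = P / omega = 227 / 165.3525
= 1.3728 Nm


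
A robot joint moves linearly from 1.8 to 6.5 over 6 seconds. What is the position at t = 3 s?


s = t/T = 3/6 = 0.5
p(t) = p0 + (pf-p0)*s
= 1.8 + (6.5 - 1.8) * 0.5
= 4.15


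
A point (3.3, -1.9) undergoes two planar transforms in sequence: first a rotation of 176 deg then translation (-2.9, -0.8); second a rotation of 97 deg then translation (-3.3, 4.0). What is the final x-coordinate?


After transform 1:
x1 = cos(176)*3.3 - sin(176)*-1.9 + -2.9 = -6.0594
y1 = sin(176)*3.3 + cos(176)*-1.9 + -0.8 = 1.3256
After transform 2:
x2 = cos(97)*-6.0594 - sin(97)*1.3256 + -3.3
= -3.8772


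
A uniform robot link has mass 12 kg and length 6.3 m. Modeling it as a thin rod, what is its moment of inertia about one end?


I = (1/3) * m * L^2
= (1/3) * 12 * 6.3^2
= 0.333333 * 12 * 39.69
= 158.76 kg*m^2


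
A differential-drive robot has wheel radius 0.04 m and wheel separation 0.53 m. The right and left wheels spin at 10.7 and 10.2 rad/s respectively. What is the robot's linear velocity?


vR = r*wR = 0.04*10.7 = 0.428 m/s
vL = r*wL = 0.04*10.2 = 0.408 m/s
v = (vR+vL)/2 = 0.418 m/s
omega = (vR-vL)/L = 0.0377 rad/s
linear velocity = 0.418 m/s


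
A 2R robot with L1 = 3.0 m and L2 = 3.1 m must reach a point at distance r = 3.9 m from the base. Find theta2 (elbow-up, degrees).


cos(theta2) = (r^2 - L1^2 - L2^2) / (2*L1*L2)
cos(theta2) = (15.21 - 9.0 - 9.61) / 18.6
cos(theta2) = -0.182796
theta2 = 100.5326 degrees
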